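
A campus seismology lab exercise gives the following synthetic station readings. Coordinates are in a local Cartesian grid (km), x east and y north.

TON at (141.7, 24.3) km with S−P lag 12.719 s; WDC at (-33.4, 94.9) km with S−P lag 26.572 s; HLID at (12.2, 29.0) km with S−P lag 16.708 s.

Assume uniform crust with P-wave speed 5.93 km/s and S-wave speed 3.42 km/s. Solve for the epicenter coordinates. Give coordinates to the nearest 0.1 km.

x ≈ 103.0 km, y ≈ -70.9 km

Distance from S−P lag: d = Δt · v_P v_S / (v_P − v_S) = Δt · (5.93·3.42)/(5.93−3.42) ≈ 8.0799·Δt.
So d_TON = 102.77, d_WDC = 214.70, d_HLID = 135.00 km.
Circle about each station: (x − 141.7)² + (y − 24.3)² = 102.77²; (x + 33.4)² + (y − 94.9)² = 214.70²; (x − 12.2)² + (y − 29.0)² = 135.00².
Subtracting the TON equation from the WDC and HLID equations removes the quadratic terms:
-350.2 x + 141.2 y = -46082.23
-259.0 x + 9.4 y = -27342.87
Solving the 2×2 system: x ≈ 103.0, y ≈ -70.9 km.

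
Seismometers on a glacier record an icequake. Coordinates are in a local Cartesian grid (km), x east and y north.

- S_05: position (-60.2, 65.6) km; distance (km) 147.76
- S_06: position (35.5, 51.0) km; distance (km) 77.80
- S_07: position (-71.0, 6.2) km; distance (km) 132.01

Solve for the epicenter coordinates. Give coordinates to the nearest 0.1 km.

x ≈ 57.6 km, y ≈ -23.6 km

Circle about each station: (x + 60.2)² + (y − 65.6)² = 147.76²; (x − 35.5)² + (y − 51.0)² = 77.80²; (x + 71.0)² + (y − 6.2)² = 132.01².
Subtracting the S_05 equation from the S_06 and S_07 equations removes the quadratic terms:
191.4 x − 29.2 y = 11714.03
-21.6 x − 118.8 y = 1558.42
Solving the 2×2 system: x ≈ 57.6, y ≈ -23.6 km.
Check against S_05 (with the unrounded x, y): √((x + 60.2)²+(y − 65.6)²) = 147.76 ≈ 147.76 km. ✓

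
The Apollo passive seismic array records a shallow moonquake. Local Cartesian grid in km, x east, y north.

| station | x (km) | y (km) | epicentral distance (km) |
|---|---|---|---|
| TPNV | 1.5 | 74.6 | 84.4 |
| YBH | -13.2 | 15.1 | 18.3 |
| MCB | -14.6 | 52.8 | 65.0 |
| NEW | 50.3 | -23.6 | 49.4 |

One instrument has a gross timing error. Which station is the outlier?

Solve using three stations at a time. Using TPNV, MCB, NEW (subtract circle equations pairwise → linear system) gives (x, y) ≈ (2.9, -9.8).
Distances from that point to each station vs reported:
  TPNV: calculated 84.4 vs reported 84.4 → residual 0.0 km
  YBH: calculated 29.6 vs reported 18.3 → residual 11.3 km
  MCB: calculated 65.0 vs reported 65.0 → residual 0.0 km
  NEW: calculated 49.4 vs reported 49.4 → residual 0.0 km
TPNV, MCB, NEW are mutually consistent (residuals ≈ 0); YBH is off by 11.3 km.

YBH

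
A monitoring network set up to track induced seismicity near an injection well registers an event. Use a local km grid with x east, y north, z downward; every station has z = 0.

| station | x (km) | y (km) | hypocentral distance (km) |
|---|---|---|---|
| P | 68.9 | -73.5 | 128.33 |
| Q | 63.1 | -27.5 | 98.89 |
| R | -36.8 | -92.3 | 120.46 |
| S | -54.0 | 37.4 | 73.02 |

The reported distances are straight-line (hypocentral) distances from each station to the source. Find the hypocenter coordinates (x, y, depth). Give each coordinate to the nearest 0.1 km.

Each station gives a sphere (x−x_i)² + (y−y_i)² + z² = d_i² (stations at z=0).
Subtracting the P sphere from Q and R: z² cancels, leaving linear equations in x and y:
-11.6 x + 92.0 y = 1277.76
-211.4 x − 37.6 y = 1682.05
Solving: x ≈ -10.198, y ≈ 12.603 km (keep extra digits for the depth step; rounded: -10.2, 12.6).
Then from the P sphere: z² = 128.33² − (x − 68.9)² − (y + 73.5)² with x = -10.198, y = 12.603, so z ≈ 52.900 ≈ 52.9 km.

x ≈ -10.2 km, y ≈ 12.6 km, depth ≈ 52.9 km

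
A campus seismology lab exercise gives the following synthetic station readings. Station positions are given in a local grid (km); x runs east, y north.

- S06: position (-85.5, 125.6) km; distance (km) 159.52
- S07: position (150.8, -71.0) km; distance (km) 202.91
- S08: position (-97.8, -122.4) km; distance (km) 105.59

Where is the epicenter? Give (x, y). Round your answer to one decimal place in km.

(-47.8, -29.4)

Circle about each station: (x + 85.5)² + (y − 125.6)² = 159.52²; (x − 150.8)² + (y + 71.0)² = 202.91²; (x + 97.8)² + (y + 122.4)² = 105.59².
Subtracting the S06 equation from the S07 and S08 equations removes the quadratic terms:
472.6 x − 393.2 y = -11029.81
-24.6 x − 496.0 y = 15758.37
Solving the 2×2 system: x ≈ -47.8, y ≈ -29.4 km.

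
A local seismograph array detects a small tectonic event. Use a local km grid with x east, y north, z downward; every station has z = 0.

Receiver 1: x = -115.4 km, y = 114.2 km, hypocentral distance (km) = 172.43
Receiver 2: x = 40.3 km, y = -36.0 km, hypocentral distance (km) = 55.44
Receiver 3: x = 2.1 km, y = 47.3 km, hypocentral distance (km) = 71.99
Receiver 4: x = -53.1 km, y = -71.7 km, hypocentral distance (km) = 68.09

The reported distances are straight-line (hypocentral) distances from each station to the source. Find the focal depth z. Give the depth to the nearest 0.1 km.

Each station gives a sphere (x−x_i)² + (y−y_i)² + z² = d_i² (stations at z=0).
Subtracting the Receiver 1 sphere from Receiver 2 and Receiver 3: z² cancels, leaving linear equations in x and y:
311.4 x − 300.4 y = 3219.80
235.0 x − 133.8 y = 432.44
Solving: x ≈ -10.402, y ≈ -21.501 km (keep extra digits for the depth step; rounded: -10.4, -21.5).
Then from the Receiver 1 sphere: z² = 172.43² − (x + 115.4)² − (y − 114.2)² with x = -10.402, y = -21.501, so z ≈ 17.110 ≈ 17.1 km.

17.1 km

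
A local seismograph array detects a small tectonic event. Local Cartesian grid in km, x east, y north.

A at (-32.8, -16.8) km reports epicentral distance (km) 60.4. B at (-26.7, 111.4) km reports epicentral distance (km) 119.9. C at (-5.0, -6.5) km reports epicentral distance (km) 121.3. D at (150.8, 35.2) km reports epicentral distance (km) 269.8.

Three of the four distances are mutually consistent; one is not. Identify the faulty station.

A

Solve using three stations at a time. Using B, C, D (subtract circle equations pairwise → linear system) gives (x, y) ≈ (-119.0, 34.9).
Distances from that point to each station vs reported:
  A: calculated 100.5 vs reported 60.4 → residual 40.1 km
  B: calculated 119.9 vs reported 119.9 → residual 0.0 km
  C: calculated 121.3 vs reported 121.3 → residual 0.0 km
  D: calculated 269.8 vs reported 269.8 → residual 0.0 km
B, C, D are mutually consistent (residuals ≈ 0); A is off by 40.1 km.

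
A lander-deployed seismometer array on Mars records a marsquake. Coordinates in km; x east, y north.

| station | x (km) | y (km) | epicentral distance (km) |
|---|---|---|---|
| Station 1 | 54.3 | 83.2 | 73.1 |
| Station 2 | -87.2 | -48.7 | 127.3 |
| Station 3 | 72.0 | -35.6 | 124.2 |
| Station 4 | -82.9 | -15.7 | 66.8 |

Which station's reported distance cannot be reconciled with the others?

Station 4

Solve using three stations at a time. Using Station 1, Station 2, Station 3 (subtract circle equations pairwise → linear system) gives (x, y) ≈ (-13.1, 54.9).
Distances from that point to each station vs reported:
  Station 1: calculated 73.1 vs reported 73.1 → residual 0.0 km
  Station 2: calculated 127.3 vs reported 127.3 → residual 0.0 km
  Station 3: calculated 124.2 vs reported 124.2 → residual 0.0 km
  Station 4: calculated 99.2 vs reported 66.8 → residual 32.4 km
Station 1, Station 2, Station 3 are mutually consistent (residuals ≈ 0); Station 4 is off by 32.4 km.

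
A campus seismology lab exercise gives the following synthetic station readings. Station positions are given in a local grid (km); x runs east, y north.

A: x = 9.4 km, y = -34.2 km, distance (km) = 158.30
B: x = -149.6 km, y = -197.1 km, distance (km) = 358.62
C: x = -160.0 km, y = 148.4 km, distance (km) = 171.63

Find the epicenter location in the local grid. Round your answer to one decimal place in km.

Circle about each station: (x − 9.4)² + (y + 34.2)² = 158.30²; (x + 149.6)² + (y + 197.1)² = 358.62²; (x + 160.0)² + (y − 148.4)² = 171.63².
Subtracting the A equation from the B and C equations removes the quadratic terms:
-318.0 x − 325.8 y = -43578.84
-338.8 x + 365.2 y = 41966.59
Solving the 2×2 system: x ≈ 9.9, y ≈ 124.1 km.

(9.9, 124.1)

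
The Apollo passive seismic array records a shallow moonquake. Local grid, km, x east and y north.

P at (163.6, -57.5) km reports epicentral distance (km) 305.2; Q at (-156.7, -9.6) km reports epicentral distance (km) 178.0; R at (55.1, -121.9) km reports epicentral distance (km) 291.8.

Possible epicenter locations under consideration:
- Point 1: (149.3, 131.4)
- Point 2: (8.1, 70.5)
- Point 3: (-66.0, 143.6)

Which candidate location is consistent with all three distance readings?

Point 3

For each candidate, compare |candidate − station| to the reported distance:
Point 1: residuals P 115.8, Q 158.9, R 21.6 → max 158.9 km
Point 2: residuals P 103.8, Q 5.2, R 93.7 → max 103.8 km
Point 3: residuals P 0.0, Q 0.0, R 0.0 → max 0.0 km
Only Point 3 has all residuals ≈ 0.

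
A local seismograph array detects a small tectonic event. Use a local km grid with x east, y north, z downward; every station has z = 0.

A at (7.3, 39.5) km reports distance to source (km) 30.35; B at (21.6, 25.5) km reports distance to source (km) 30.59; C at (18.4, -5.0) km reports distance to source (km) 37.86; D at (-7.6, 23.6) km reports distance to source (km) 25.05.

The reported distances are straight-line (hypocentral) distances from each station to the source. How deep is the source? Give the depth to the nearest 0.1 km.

Each station gives a sphere (x−x_i)² + (y−y_i)² + z² = d_i² (stations at z=0).
Subtracting the A sphere from B and C: z² cancels, leaving linear equations in x and y:
28.6 x − 28.0 y = -511.36
22.2 x − 89.0 y = -1762.24
Solving: x ≈ 1.992, y ≈ 20.297 km (keep extra digits for the depth step; rounded: 2.0, 20.3).
Then from the A sphere: z² = 30.35² − (x − 7.3)² − (y − 39.5)² with x = 1.992, y = 20.297, so z ≈ 22.895 ≈ 22.9 km.
Check against D (with the unrounded solution): distance 25.04 ≈ 25.05 km. ✓

z ≈ 22.9 km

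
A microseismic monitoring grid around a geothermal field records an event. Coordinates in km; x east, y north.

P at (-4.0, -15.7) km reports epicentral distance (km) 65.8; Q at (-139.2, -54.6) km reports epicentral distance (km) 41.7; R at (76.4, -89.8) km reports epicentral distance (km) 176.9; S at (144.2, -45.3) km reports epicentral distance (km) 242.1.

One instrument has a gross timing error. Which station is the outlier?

P

Solve using three stations at a time. Using Q, R, S (subtract circle equations pairwise → linear system) gives (x, y) ≈ (-97.6, -57.8).
Distances from that point to each station vs reported:
  P: calculated 102.6 vs reported 65.8 → residual 36.8 km
  Q: calculated 41.7 vs reported 41.7 → residual 0.0 km
  R: calculated 176.9 vs reported 176.9 → residual 0.0 km
  S: calculated 242.1 vs reported 242.1 → residual 0.0 km
Q, R, S are mutually consistent (residuals ≈ 0); P is off by 36.8 km.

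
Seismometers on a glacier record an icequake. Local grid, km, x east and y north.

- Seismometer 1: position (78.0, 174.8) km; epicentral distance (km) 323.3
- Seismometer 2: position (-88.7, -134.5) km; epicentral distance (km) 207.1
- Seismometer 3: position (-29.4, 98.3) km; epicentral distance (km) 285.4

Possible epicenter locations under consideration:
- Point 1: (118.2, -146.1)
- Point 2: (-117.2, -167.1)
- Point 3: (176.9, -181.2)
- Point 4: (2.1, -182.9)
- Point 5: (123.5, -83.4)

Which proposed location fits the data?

For each candidate, compare |candidate − station| to the reported distance:
Point 1: residuals Seismometer 1 0.1, Seismometer 2 0.1, Seismometer 3 0.1 → max 0.1 km
Point 2: residuals Seismometer 1 70.4, Seismometer 2 163.8, Seismometer 3 5.9 → max 163.8 km
Point 3: residuals Seismometer 1 46.2, Seismometer 2 62.6, Seismometer 3 62.0 → max 62.6 km
Point 4: residuals Seismometer 1 42.4, Seismometer 2 104.2, Seismometer 3 2.4 → max 104.2 km
Point 5: residuals Seismometer 1 61.1, Seismometer 2 11.2, Seismometer 3 47.9 → max 61.1 km
Only Point 1 has all residuals ≈ 0.

Point 1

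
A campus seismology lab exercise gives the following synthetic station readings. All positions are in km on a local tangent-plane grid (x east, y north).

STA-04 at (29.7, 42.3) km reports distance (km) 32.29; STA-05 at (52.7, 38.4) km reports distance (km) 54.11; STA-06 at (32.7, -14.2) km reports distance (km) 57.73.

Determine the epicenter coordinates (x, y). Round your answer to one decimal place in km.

x ≈ -1.1 km, y ≈ 32.6 km

Circle about each station: (x − 29.7)² + (y − 42.3)² = 32.29²; (x − 52.7)² + (y − 38.4)² = 54.11²; (x − 32.7)² + (y + 14.2)² = 57.73².
Subtracting the STA-04 equation from the STA-05 and STA-06 equations removes the quadratic terms:
46.0 x − 7.8 y = -304.78
6.0 x − 113.0 y = -3690.56
Solving the 2×2 system: x ≈ -1.1, y ≈ 32.6 km.
Check against STA-04 (with the unrounded x, y): √((x − 29.7)²+(y − 42.3)²) = 32.29 ≈ 32.29 km. ✓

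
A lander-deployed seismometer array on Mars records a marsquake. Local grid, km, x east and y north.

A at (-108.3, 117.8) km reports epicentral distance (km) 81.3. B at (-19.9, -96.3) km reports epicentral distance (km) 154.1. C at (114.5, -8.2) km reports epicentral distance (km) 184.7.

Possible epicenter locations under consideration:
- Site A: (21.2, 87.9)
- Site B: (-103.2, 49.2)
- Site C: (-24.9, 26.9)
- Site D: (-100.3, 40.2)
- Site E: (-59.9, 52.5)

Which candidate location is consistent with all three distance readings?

For each candidate, compare |candidate − station| to the reported distance:
Site A: residuals A 51.6, B 34.6, C 50.8 → max 51.6 km
Site B: residuals A 12.5, B 13.6, C 40.4 → max 40.4 km
Site C: residuals A 42.1, B 30.8, C 40.9 → max 42.1 km
Site D: residuals A 3.3, B 4.3, C 35.5 → max 35.5 km
Site E: residuals A 0.0, B 0.0, C 0.0 → max 0.0 km
Only Site E has all residuals ≈ 0.

Site E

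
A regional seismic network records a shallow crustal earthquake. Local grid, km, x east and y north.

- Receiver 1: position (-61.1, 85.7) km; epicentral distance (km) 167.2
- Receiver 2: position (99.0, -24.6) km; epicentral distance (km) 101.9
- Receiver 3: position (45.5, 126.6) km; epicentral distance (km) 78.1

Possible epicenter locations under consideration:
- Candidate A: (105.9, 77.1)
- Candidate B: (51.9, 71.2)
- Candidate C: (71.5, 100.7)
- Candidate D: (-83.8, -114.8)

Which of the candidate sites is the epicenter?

For each candidate, compare |candidate − station| to the reported distance:
Candidate A: residuals Receiver 1 0.0, Receiver 2 0.0, Receiver 3 0.0 → max 0.0 km
Candidate B: residuals Receiver 1 53.3, Receiver 2 4.9, Receiver 3 22.3 → max 53.3 km
Candidate C: residuals Receiver 1 33.8, Receiver 2 26.4, Receiver 3 41.4 → max 41.4 km
Candidate D: residuals Receiver 1 34.6, Receiver 2 101.9, Receiver 3 195.7 → max 195.7 km
Only Candidate A has all residuals ≈ 0.

Candidate A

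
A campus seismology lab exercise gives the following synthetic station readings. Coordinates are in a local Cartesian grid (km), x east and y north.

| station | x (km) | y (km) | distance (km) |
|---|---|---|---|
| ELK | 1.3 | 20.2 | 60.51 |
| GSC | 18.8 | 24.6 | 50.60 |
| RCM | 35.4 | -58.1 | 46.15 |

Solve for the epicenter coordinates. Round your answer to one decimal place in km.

(50.8, -14.6)

Circle about each station: (x − 1.3)² + (y − 20.2)² = 60.51²; (x − 18.8)² + (y − 24.6)² = 50.60²; (x − 35.4)² + (y + 58.1)² = 46.15².
Subtracting pairs of circle equations eliminates x²+y² and gives linear equations (the radical axes):
35.0 x + 8.8 y = 1649.97
68.2 x − 156.6 y = 5750.68
Solving the 2×2 system: x ≈ 50.8, y ≈ -14.6 km.
Check against ELK (with the unrounded x, y): √((x − 1.3)²+(y − 20.2)²) = 60.51 ≈ 60.51 km. ✓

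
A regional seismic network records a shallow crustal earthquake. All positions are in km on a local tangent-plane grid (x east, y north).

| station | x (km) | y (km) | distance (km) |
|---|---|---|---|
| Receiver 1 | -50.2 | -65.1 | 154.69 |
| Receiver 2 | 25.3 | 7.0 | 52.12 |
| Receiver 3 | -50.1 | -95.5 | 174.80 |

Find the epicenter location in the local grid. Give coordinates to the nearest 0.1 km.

72.5 km east, 29.1 km north

Circle about each station: (x + 50.2)² + (y + 65.1)² = 154.69²; (x − 25.3)² + (y − 7.0)² = 52.12²; (x + 50.1)² + (y + 95.5)² = 174.80².
Subtracting pairs of circle equations eliminates x²+y² and gives linear equations (the radical axes):
151.0 x + 144.2 y = 15143.54
0.2 x − 60.8 y = -1753.83
Solving the 2×2 system: x ≈ 72.5, y ≈ 29.1 km.
Check against Receiver 1 (with the unrounded x, y): √((x + 50.2)²+(y + 65.1)²) = 154.69 ≈ 154.69 km. ✓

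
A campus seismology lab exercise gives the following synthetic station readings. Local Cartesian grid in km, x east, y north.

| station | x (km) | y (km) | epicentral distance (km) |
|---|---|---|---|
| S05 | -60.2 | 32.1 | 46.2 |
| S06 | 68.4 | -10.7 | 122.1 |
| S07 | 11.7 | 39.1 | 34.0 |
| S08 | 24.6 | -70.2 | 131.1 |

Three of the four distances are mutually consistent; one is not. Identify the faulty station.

S06

Solve using three stations at a time. Using S05, S07, S08 (subtract circle equations pairwise → linear system) gives (x, y) ≈ (-19.2, 53.4).
Distances from that point to each station vs reported:
  S05: calculated 46.2 vs reported 46.2 → residual 0.0 km
  S06: calculated 108.5 vs reported 122.1 → residual 13.6 km
  S07: calculated 34.0 vs reported 34.0 → residual 0.0 km
  S08: calculated 131.1 vs reported 131.1 → residual 0.0 km
S05, S07, S08 are mutually consistent (residuals ≈ 0); S06 is off by 13.6 km.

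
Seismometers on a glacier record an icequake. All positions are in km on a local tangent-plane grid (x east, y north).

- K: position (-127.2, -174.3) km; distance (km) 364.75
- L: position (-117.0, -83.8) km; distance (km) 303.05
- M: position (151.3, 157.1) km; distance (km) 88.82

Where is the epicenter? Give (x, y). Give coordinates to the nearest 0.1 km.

Circle about each station: (x + 127.2)² + (y + 174.3)² = 364.75²; (x + 117.0)² + (y + 83.8)² = 303.05²; (x − 151.3)² + (y − 157.1)² = 88.82².
Subtracting pairs of circle equations eliminates x²+y² and gives linear equations (the radical axes):
20.4 x + 181.0 y = 15354.37
557.0 x + 662.8 y = 126165.34
Solving the 2×2 system: x ≈ 145.0, y ≈ 68.5 km.

145.0 km east, 68.5 km north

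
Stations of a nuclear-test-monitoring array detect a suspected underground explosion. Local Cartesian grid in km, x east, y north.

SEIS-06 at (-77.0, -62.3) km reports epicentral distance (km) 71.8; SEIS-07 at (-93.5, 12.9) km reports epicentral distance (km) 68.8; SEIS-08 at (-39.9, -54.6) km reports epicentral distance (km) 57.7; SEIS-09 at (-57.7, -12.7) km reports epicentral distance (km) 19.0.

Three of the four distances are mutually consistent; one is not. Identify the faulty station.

SEIS-07

Solve using three stations at a time. Using SEIS-06, SEIS-08, SEIS-09 (subtract circle equations pairwise → linear system) gives (x, y) ≈ (-46.5, 2.7).
Distances from that point to each station vs reported:
  SEIS-06: calculated 71.8 vs reported 71.8 → residual 0.0 km
  SEIS-07: calculated 48.0 vs reported 68.8 → residual 20.8 km
  SEIS-08: calculated 57.7 vs reported 57.7 → residual 0.0 km
  SEIS-09: calculated 19.0 vs reported 19.0 → residual 0.0 km
SEIS-06, SEIS-08, SEIS-09 are mutually consistent (residuals ≈ 0); SEIS-07 is off by 20.8 km.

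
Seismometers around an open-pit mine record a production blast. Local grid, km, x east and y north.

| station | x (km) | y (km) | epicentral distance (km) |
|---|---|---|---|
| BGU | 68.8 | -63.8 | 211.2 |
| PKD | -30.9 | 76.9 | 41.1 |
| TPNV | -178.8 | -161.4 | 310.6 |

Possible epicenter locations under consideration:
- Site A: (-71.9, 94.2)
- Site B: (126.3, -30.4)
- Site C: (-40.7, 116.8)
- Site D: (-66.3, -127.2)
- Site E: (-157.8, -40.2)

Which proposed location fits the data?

For each candidate, compare |candidate − station| to the reported distance:
Site A: residuals BGU 0.4, PKD 3.4, TPNV 33.5 → max 33.5 km
Site B: residuals BGU 144.7, PKD 149.2, TPNV 21.4 → max 149.2 km
Site C: residuals BGU 0.0, PKD 0.0, TPNV 0.0 → max 0.0 km
Site D: residuals BGU 62.0, PKD 166.0, TPNV 193.0 → max 193.0 km
Site E: residuals BGU 16.6, PKD 131.6, TPNV 187.6 → max 187.6 km
Only Site C has all residuals ≈ 0.

Site C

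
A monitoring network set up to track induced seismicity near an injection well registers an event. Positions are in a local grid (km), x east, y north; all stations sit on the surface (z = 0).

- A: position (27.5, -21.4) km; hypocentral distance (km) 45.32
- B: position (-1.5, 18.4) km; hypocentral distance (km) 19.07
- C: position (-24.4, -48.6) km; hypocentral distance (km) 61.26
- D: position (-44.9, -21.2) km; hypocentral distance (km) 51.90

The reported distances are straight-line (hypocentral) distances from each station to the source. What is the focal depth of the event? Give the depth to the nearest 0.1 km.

15.2 km

Each station gives a sphere (x−x_i)² + (y−y_i)² + z² = d_i² (stations at z=0).
Subtracting the A sphere from B and C: z² cancels, leaving linear equations in x and y:
-58.0 x + 79.6 y = 816.84
-103.8 x − 54.4 y = 44.22
Solving: x ≈ -4.200, y ≈ 7.201 km (keep extra digits for the depth step; rounded: -4.2, 7.2).
Then from the A sphere: z² = 45.32² − (x − 27.5)² − (y + 21.4)² with x = -4.200, y = 7.201, so z ≈ 15.199 ≈ 15.2 km.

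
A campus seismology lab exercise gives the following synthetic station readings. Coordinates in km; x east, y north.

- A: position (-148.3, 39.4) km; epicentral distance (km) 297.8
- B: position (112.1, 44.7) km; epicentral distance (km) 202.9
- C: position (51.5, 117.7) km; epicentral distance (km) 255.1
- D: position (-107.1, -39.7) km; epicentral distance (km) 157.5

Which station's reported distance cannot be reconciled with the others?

A

Solve using three stations at a time. Using B, C, D (subtract circle equations pairwise → linear system) gives (x, y) ≈ (18.2, -135.3).
Distances from that point to each station vs reported:
  A: calculated 241.4 vs reported 297.8 → residual 56.4 km
  B: calculated 203.0 vs reported 202.9 → residual 0.1 km
  C: calculated 255.2 vs reported 255.1 → residual 0.1 km
  D: calculated 157.6 vs reported 157.5 → residual 0.1 km
B, C, D are mutually consistent (residuals ≈ 0); A is off by 56.4 km.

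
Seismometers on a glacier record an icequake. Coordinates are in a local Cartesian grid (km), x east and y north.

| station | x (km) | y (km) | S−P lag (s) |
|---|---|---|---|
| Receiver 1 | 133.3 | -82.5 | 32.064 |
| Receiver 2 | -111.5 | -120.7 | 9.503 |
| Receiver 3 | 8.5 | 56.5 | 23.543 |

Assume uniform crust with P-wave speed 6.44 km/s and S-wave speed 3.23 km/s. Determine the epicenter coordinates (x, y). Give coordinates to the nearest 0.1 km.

(-74.2, -71.7)

Distance from S−P lag: d = Δt · v_P v_S / (v_P − v_S) = Δt · (6.44·3.23)/(6.44−3.23) ≈ 6.4801·Δt.
So d_Receiver 1 = 207.78, d_Receiver 2 = 61.58, d_Receiver 3 = 152.56 km.
Circle about each station: (x − 133.3)² + (y + 82.5)² = 207.78²; (x + 111.5)² + (y + 120.7)² = 61.58²; (x − 8.5)² + (y − 56.5)² = 152.56².
Subtracting the Receiver 1 equation from the Receiver 2 and Receiver 3 equations removes the quadratic terms:
-489.6 x − 76.4 y = 41806.03
-249.6 x + 278.0 y = -1412.67
Solving the 2×2 system: x ≈ -74.2, y ≈ -71.7 km.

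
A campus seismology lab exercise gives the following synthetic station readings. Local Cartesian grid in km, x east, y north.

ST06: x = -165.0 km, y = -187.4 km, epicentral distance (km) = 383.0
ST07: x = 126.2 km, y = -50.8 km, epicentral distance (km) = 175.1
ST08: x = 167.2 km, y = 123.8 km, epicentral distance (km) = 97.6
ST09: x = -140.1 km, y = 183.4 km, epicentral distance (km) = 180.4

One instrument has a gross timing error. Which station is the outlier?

Solve using three stations at a time. Using ST06, ST07, ST08 (subtract circle equations pairwise → linear system) gives (x, y) ≈ (70.0, 115.0).
Distances from that point to each station vs reported:
  ST06: calculated 383.0 vs reported 383.0 → residual 0.0 km
  ST07: calculated 175.1 vs reported 175.1 → residual 0.0 km
  ST08: calculated 97.6 vs reported 97.6 → residual 0.0 km
  ST09: calculated 220.9 vs reported 180.4 → residual 40.5 km
ST06, ST07, ST08 are mutually consistent (residuals ≈ 0); ST09 is off by 40.5 km.

ST09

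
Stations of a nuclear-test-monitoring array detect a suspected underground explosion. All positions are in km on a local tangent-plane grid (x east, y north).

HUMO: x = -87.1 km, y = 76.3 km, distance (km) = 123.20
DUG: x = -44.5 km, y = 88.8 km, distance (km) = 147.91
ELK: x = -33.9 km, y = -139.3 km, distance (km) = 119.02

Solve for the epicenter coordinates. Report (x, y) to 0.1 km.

x ≈ -106.9 km, y ≈ -45.3 km

Circle about each station: (x + 87.1)² + (y − 76.3)² = 123.20²; (x + 44.5)² + (y − 88.8)² = 147.91²; (x + 33.9)² + (y + 139.3)² = 119.02².
Subtracting pairs of circle equations eliminates x²+y² and gives linear equations (the radical axes):
85.2 x + 25.0 y = -10241.54
106.4 x − 431.2 y = 8158.08
Solving the 2×2 system: x ≈ -106.9, y ≈ -45.3 km.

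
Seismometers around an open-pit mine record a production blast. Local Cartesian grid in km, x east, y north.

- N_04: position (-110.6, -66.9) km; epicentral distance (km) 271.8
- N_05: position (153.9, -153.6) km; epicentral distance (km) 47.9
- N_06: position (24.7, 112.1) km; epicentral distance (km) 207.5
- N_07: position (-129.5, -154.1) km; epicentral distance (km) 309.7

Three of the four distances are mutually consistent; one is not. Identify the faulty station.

N_05

Solve using three stations at a time. Using N_04, N_06, N_07 (subtract circle equations pairwise → linear system) gives (x, y) ≈ (160.2, -44.9).
Distances from that point to each station vs reported:
  N_04: calculated 271.7 vs reported 271.8 → residual 0.1 km
  N_05: calculated 108.9 vs reported 47.9 → residual 61.0 km
  N_06: calculated 207.4 vs reported 207.5 → residual 0.1 km
  N_07: calculated 309.6 vs reported 309.7 → residual 0.1 km
N_04, N_06, N_07 are mutually consistent (residuals ≈ 0); N_05 is off by 61.0 km.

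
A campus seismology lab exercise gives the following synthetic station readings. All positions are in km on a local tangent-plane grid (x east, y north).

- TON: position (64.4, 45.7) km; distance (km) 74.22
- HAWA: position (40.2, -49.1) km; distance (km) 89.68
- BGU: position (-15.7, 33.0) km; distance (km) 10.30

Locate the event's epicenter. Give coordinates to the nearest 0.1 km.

Circle about each station: (x − 64.4)² + (y − 45.7)² = 74.22²; (x − 40.2)² + (y + 49.1)² = 89.68²; (x + 15.7)² + (y − 33.0)² = 10.30².
Subtracting the TON equation from the HAWA and BGU equations removes the quadratic terms:
-48.4 x − 189.6 y = -4742.89
-160.2 x − 25.4 y = 502.16
Solving the 2×2 system: x ≈ -7.4, y ≈ 26.9 km.

(-7.4, 26.9)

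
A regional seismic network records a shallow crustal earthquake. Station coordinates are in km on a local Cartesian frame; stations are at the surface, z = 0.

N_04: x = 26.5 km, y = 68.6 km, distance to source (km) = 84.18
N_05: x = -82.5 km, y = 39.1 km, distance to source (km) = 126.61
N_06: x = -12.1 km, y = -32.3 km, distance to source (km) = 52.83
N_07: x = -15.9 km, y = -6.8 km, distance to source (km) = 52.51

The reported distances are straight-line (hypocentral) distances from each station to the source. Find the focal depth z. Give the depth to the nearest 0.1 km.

Each station gives a sphere (x−x_i)² + (y−y_i)² + z² = d_i² (stations at z=0).
Subtracting the N_04 sphere from N_05 and N_06: z² cancels, leaving linear equations in x and y:
-218.0 x − 59.0 y = -6016.97
-77.2 x − 201.8 y = 76.75
Solving: x ≈ 30.903, y ≈ -12.203 km (keep extra digits for the depth step; rounded: 30.9, -12.2).
Then from the N_04 sphere: z² = 84.18² − (x − 26.5)² − (y − 68.6)² with x = 30.903, y = -12.203, so z ≈ 23.190 ≈ 23.2 km.

z ≈ 23.2 km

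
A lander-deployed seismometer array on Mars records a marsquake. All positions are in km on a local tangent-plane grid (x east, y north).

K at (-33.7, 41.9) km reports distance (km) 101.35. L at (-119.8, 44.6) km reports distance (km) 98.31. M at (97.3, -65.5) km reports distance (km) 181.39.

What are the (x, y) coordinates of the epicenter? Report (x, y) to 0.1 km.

x ≈ -83.1 km, y ≈ -46.6 km

Circle about each station: (x + 33.7)² + (y − 41.9)² = 101.35²; (x + 119.8)² + (y − 44.6)² = 98.31²; (x − 97.3)² + (y + 65.5)² = 181.39².
Subtracting the K equation from the L and M equations removes the quadratic terms:
-172.2 x + 5.4 y = 14056.87
262.0 x − 214.8 y = -11764.27
Solving the 2×2 system: x ≈ -83.1, y ≈ -46.6 km.
Check against K (with the unrounded x, y): √((x + 33.7)²+(y − 41.9)²) = 101.33 ≈ 101.35 km. ✓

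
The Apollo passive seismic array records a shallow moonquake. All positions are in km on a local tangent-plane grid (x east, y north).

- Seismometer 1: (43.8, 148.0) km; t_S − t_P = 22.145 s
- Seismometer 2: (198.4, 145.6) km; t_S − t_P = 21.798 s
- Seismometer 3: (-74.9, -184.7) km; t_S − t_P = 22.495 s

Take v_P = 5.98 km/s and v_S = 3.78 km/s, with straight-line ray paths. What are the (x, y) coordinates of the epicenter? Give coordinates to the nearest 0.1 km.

Distance from S−P lag: d = Δt · v_P v_S / (v_P − v_S) = Δt · (5.98·3.78)/(5.98−3.78) ≈ 10.2747·Δt.
So d_Seismometer 1 = 227.53, d_Seismometer 2 = 223.97, d_Seismometer 3 = 231.13 km.
Circle about each station: (x − 43.8)² + (y − 148.0)² = 227.53²; (x − 198.4)² + (y − 145.6)² = 223.97²; (x + 74.9)² + (y + 184.7)² = 231.13².
Subtracting the Seismometer 1 equation from the Seismometer 2 and Seismometer 3 equations removes the quadratic terms:
309.2 x − 4.8 y = 38346.82
-237.4 x − 665.4 y = 14250.48
Solving the 2×2 system: x ≈ 123.0, y ≈ -65.3 km.

123.0 km east, -65.3 km north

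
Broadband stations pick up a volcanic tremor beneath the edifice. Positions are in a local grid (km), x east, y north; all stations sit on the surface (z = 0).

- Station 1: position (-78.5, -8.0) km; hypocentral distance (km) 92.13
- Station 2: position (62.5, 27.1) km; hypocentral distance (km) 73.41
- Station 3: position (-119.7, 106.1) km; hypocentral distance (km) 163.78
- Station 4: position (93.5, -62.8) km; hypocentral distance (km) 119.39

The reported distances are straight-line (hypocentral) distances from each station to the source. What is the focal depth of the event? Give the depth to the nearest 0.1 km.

depth ≈ 38.8 km

Each station gives a sphere (x−x_i)² + (y−y_i)² + z² = d_i² (stations at z=0).
Subtracting the Station 1 sphere from Station 2 and Station 3: z² cancels, leaving linear equations in x and y:
282.0 x + 70.2 y = 1513.32
-82.4 x + 228.2 y = 1023.10
Solving: x ≈ 3.900, y ≈ 5.891 km (keep extra digits for the depth step; rounded: 3.9, 5.9).
Then from the Station 1 sphere: z² = 92.13² − (x + 78.5)² − (y + 8.0)² with x = 3.900, y = 5.891, so z ≈ 38.797 ≈ 38.8 km.
Check against Station 4 (with the unrounded solution): distance 119.38 ≈ 119.39 km. ✓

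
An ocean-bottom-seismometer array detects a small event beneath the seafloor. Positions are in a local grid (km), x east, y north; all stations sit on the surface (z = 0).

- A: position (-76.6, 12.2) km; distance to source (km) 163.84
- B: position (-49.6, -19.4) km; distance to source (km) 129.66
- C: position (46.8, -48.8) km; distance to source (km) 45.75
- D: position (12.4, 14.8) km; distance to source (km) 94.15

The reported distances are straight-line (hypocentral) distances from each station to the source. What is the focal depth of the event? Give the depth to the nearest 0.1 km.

Each station gives a sphere (x−x_i)² + (y−y_i)² + z² = d_i² (stations at z=0).
Subtracting the A sphere from B and C: z² cancels, leaving linear equations in x and y:
54.0 x − 63.2 y = 6851.95
246.8 x − 122.0 y = 23305.76
Solving: x ≈ 70.700, y ≈ -48.009 km (keep extra digits for the depth step; rounded: 70.7, -48.0).
Then from the A sphere: z² = 163.84² − (x + 76.6)² − (y − 12.2)² with x = 70.700, y = -48.009, so z ≈ 39.002 ≈ 39.0 km.
Check against D (with the unrounded solution): distance 94.15 ≈ 94.15 km. ✓

z ≈ 39.0 km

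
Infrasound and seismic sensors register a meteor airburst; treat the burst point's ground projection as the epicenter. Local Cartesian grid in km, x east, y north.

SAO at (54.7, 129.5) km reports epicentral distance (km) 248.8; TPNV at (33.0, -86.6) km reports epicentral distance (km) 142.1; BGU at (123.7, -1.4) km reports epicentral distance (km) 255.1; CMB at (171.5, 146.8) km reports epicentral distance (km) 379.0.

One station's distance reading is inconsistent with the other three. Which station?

SAO

Solve using three stations at a time. Using TPNV, BGU, CMB (subtract circle equations pairwise → linear system) gives (x, y) ≈ (-106.8, -110.3).
Distances from that point to each station vs reported:
  SAO: calculated 289.1 vs reported 248.8 → residual 40.3 km
  TPNV: calculated 141.8 vs reported 142.1 → residual 0.3 km
  BGU: calculated 254.9 vs reported 255.1 → residual 0.2 km
  CMB: calculated 378.9 vs reported 379.0 → residual 0.1 km
TPNV, BGU, CMB are mutually consistent (residuals ≈ 0); SAO is off by 40.3 km.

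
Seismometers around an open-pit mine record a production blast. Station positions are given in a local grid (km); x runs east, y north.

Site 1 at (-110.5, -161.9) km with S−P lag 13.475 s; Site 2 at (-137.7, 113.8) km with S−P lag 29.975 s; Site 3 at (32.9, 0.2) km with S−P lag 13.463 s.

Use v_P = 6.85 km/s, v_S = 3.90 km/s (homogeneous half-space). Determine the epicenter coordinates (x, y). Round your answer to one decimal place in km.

Distance from S−P lag: d = Δt · v_P v_S / (v_P − v_S) = Δt · (6.85·3.90)/(6.85−3.90) ≈ 9.0559·Δt.
So d_Site 1 = 122.03, d_Site 2 = 271.45, d_Site 3 = 121.92 km.
Circle about each station: (x + 110.5)² + (y + 161.9)² = 122.03²; (x + 137.7)² + (y − 113.8)² = 271.45²; (x − 32.9)² + (y − 0.2)² = 121.92².
Subtracting the Site 1 equation from the Site 2 and Site 3 equations removes the quadratic terms:
-54.4 x + 551.4 y = -65303.91
286.8 x + 324.2 y = -37312.58
Solving the 2×2 system: x ≈ 3.4, y ≈ -118.1 km.

3.4 km east, -118.1 km north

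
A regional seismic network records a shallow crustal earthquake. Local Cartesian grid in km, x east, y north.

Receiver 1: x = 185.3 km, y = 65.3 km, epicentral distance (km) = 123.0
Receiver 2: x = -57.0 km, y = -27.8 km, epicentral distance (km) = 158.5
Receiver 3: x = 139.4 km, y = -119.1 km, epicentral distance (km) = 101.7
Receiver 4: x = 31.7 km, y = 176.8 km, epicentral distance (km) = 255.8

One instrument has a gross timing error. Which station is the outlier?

Receiver 4

Solve using three stations at a time. Using Receiver 1, Receiver 2, Receiver 3 (subtract circle equations pairwise → linear system) gives (x, y) ≈ (101.5, -24.7).
Distances from that point to each station vs reported:
  Receiver 1: calculated 123.0 vs reported 123.0 → residual 0.0 km
  Receiver 2: calculated 158.5 vs reported 158.5 → residual 0.0 km
  Receiver 3: calculated 101.7 vs reported 101.7 → residual 0.0 km
  Receiver 4: calculated 213.3 vs reported 255.8 → residual 42.5 km
Receiver 1, Receiver 2, Receiver 3 are mutually consistent (residuals ≈ 0); Receiver 4 is off by 42.5 km.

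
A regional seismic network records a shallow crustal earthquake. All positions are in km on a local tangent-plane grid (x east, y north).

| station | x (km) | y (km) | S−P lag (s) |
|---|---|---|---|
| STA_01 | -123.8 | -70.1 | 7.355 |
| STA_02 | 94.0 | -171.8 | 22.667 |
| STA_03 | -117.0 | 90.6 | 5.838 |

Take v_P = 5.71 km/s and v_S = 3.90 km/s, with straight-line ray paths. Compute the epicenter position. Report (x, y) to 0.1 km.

Distance from S−P lag: d = Δt · v_P v_S / (v_P − v_S) = Δt · (5.71·3.90)/(5.71−3.90) ≈ 12.3033·Δt.
So d_STA_01 = 90.49, d_STA_02 = 278.88, d_STA_03 = 71.83 km.
Circle about each station: (x + 123.8)² + (y + 70.1)² = 90.49²; (x − 94.0)² + (y + 171.8)² = 278.88²; (x + 117.0)² + (y − 90.6)² = 71.83².
Subtracting the STA_01 equation from the STA_02 and STA_03 equations removes the quadratic terms:
435.6 x − 203.4 y = -51474.82
13.6 x + 321.4 y = 4685.80
Solving the 2×2 system: x ≈ -109.2, y ≈ 19.2 km.

x ≈ -109.2 km, y ≈ 19.2 km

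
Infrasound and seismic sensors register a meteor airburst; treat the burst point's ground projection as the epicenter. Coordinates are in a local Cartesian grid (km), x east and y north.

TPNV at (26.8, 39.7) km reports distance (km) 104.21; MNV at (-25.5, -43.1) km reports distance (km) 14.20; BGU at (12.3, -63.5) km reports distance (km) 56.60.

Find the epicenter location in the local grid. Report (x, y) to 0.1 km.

(-39.5, -40.7)

Circle about each station: (x − 26.8)² + (y − 39.7)² = 104.21²; (x + 25.5)² + (y + 43.1)² = 14.20²; (x − 12.3)² + (y + 63.5)² = 56.60².
Subtracting the TPNV equation from the MNV and BGU equations removes the quadratic terms:
-104.6 x − 165.6 y = 10871.61
-29.0 x − 206.4 y = 9545.37
Solving the 2×2 system: x ≈ -39.5, y ≈ -40.7 km.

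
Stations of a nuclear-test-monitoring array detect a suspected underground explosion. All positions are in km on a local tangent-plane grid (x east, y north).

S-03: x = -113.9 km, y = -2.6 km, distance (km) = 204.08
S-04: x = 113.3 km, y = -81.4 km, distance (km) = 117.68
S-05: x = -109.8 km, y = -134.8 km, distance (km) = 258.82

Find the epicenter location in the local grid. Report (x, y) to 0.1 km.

x ≈ 87.0 km, y ≈ 33.3 km

Circle about each station: (x + 113.9)² + (y + 2.6)² = 204.08²; (x − 113.3)² + (y + 81.4)² = 117.68²; (x + 109.8)² + (y + 134.8)² = 258.82².
Subtracting pairs of circle equations eliminates x²+y² and gives linear equations (the radical axes):
454.4 x − 157.6 y = 34282.94
8.2 x − 264.4 y = -8092.04
Solving the 2×2 system: x ≈ 87.0, y ≈ 33.3 km.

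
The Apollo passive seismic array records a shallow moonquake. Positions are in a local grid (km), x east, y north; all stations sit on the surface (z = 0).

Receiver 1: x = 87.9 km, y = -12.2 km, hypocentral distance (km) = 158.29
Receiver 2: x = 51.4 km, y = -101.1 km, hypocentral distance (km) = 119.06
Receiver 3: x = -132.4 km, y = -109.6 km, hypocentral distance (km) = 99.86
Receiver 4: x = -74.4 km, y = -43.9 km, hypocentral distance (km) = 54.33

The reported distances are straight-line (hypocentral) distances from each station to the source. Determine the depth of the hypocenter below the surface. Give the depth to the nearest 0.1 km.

z ≈ 44.5 km

Each station gives a sphere (x−x_i)² + (y−y_i)² + z² = d_i² (stations at z=0).
Subtracting the Receiver 1 sphere from Receiver 2 and Receiver 3: z² cancels, leaving linear equations in x and y:
-73.0 x − 177.8 y = 15868.36
-440.6 x − 194.8 y = 36750.37
Solving: x ≈ -53.699, y ≈ -67.201 km (keep extra digits for the depth step; rounded: -53.7, -67.2).
Then from the Receiver 1 sphere: z² = 158.29² − (x − 87.9)² − (y + 12.2)² with x = -53.699, y = -67.201, so z ≈ 44.501 ≈ 44.5 km.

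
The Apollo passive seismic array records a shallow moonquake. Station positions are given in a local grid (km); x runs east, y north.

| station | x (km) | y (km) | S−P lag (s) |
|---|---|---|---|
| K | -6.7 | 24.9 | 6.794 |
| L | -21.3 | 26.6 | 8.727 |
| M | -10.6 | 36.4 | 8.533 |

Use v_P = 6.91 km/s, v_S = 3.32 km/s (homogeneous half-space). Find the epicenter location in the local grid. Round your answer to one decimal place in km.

(24.3, -5.5)

Distance from S−P lag: d = Δt · v_P v_S / (v_P − v_S) = Δt · (6.91·3.32)/(6.91−3.32) ≈ 6.3903·Δt.
So d_K = 43.42, d_L = 55.77, d_M = 54.53 km.
Circle about each station: (x + 6.7)² + (y − 24.9)² = 43.42²; (x + 21.3)² + (y − 26.6)² = 55.77²; (x + 10.6)² + (y − 36.4)² = 54.53².
Subtracting the K equation from the L and M equations removes the quadratic terms:
-29.2 x + 3.4 y = -728.65
-7.8 x + 23.0 y = -315.80
Solving the 2×2 system: x ≈ 24.3, y ≈ -5.5 km.
Check against K (with the unrounded x, y): √((x + 6.7)²+(y − 24.9)²) = 43.42 ≈ 43.42 km. ✓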